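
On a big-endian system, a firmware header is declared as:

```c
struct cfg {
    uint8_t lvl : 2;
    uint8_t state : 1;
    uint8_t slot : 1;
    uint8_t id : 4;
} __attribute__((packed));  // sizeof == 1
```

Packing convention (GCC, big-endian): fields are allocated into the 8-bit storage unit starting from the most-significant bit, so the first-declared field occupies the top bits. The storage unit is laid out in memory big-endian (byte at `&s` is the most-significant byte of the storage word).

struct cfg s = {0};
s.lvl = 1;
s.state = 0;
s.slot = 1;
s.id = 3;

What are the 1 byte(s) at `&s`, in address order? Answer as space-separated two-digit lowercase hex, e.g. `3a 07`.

lvl:2 = 1 → 0x1 << 6 → word 0x40
state:1 = 0 → 0x0 << 5 → word 0x40
slot:1 = 1 → 0x1 << 4 → word 0x50
id:4 = 3 → 0x3 << 0 → word 0x53
word = 0x53 → big-endian bytes:
  [0]=0x53

53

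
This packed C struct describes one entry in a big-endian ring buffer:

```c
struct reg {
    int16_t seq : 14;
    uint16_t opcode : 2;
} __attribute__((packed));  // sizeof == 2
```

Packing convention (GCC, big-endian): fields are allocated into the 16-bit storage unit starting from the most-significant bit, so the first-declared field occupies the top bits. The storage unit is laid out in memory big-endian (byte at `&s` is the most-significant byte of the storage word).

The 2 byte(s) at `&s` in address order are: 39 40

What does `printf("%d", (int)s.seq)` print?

[0]=0x39 [1]=0x40 (big-endian) → word 0x3940
seq:14 @ bit 2 → (0x3940>>2)&0x3fff = 0xe50  ←
opcode:2 @ bit 0 → (0x3940>>0)&0x3 = 0x0
seq signed 14b, MSB=0: value = 3664

3664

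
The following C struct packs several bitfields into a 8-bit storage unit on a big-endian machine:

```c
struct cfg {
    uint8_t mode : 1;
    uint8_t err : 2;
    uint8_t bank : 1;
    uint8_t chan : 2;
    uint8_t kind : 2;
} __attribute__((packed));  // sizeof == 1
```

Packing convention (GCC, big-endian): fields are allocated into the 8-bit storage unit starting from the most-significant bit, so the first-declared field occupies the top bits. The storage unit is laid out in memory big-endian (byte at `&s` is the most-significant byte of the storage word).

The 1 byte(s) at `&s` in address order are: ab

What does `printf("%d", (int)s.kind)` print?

3

[0]=0xab (big-endian) → word 0xab
mode [7+:1] = (word>>7) & 0x1 = 1
err [5+:2] = (word>>5) & 0x3 = 1
bank [4+:1] = (word>>4) & 0x1 = 0
chan [2+:2] = (word>>2) & 0x3 = 2
kind [0+:2] = (word>>0) & 0x3 = 3  ←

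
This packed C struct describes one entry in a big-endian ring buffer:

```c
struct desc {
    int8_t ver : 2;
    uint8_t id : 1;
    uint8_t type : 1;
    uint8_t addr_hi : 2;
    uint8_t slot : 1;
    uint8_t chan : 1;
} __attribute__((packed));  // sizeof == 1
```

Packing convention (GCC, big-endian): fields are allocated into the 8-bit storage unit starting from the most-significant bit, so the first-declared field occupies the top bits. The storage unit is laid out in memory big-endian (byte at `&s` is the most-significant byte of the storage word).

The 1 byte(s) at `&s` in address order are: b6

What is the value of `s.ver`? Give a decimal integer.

-2

[0]=0xb6 (big-endian) → word 0xb6
ver [6+:2] = (word>>6) & 0x3 = 2  ←
id [5+:1] = (word>>5) & 0x1 = 1
type [4+:1] = (word>>4) & 0x1 = 1
addr_hi [2+:2] = (word>>2) & 0x3 = 1
slot [1+:1] = (word>>1) & 0x1 = 1
chan [0+:1] = (word>>0) & 0x1 = 0
ver signed 2b, MSB=1: 2 - 4 = -2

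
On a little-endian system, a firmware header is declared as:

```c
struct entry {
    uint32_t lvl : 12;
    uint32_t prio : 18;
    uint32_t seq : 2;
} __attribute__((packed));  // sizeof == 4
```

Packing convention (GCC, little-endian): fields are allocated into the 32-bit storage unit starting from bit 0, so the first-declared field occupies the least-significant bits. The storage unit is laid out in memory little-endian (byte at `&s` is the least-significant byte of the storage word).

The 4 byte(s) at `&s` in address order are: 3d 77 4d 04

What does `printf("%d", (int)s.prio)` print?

[0]=0x3d [1]=0x77 [2]=0x4d [3]=0x04 (little-endian) → word 0x044d773d
lvl [0+:12] = (word>>0) & 0xfff = 1853
prio [12+:18] = (word>>12) & 0x3ffff = 17623  ←
seq [30+:2] = (word>>30) & 0x3 = 0

17623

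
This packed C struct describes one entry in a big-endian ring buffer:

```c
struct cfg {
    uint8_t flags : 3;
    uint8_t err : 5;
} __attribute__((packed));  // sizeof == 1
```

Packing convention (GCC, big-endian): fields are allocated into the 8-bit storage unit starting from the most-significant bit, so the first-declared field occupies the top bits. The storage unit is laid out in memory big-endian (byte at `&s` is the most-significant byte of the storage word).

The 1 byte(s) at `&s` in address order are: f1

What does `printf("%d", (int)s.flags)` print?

[0]=0xf1 (big-endian) → word 0xf1
flags:3 @ bit 5 → (0xf1>>5)&0x7 = 0x7  ←
err:5 @ bit 0 → (0xf1>>0)&0x1f = 0x11

7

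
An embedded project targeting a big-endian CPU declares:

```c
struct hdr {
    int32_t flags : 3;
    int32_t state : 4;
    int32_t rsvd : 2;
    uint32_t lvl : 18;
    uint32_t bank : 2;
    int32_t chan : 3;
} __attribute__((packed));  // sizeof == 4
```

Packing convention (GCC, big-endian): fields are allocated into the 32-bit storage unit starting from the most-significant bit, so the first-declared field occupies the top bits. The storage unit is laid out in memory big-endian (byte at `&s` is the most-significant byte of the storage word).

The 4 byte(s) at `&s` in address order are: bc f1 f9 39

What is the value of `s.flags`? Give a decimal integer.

[0]=0xbc [1]=0xf1 [2]=0xf9 [3]=0x39 (big-endian) → word 0xbcf1f939
flags [29+:3] = (word>>29) & 0x7 = 5  ←
state [25+:4] = (word>>25) & 0xf = 14
rsvd [23+:2] = (word>>23) & 0x3 = 1
lvl [5+:18] = (word>>5) & 0x3ffff = 233417
bank [3+:2] = (word>>3) & 0x3 = 3
chan [0+:3] = (word>>0) & 0x7 = 1
flags signed 3b, MSB=1: 5 - 8 = -3

-3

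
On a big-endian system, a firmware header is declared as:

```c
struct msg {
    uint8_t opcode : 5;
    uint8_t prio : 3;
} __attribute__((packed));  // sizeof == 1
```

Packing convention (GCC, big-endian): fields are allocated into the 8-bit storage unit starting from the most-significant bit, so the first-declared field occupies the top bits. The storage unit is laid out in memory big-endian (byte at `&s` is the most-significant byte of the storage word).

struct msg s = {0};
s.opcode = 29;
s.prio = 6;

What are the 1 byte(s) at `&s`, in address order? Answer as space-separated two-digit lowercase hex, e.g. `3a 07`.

[3+:5] opcode=29 & 0x1f = 0x1d; word=0xe8
[0+:3] prio=6 & 0x7 = 0x6; word=0xee
word = 0xee → big-endian bytes:
  [0]=0xee

ee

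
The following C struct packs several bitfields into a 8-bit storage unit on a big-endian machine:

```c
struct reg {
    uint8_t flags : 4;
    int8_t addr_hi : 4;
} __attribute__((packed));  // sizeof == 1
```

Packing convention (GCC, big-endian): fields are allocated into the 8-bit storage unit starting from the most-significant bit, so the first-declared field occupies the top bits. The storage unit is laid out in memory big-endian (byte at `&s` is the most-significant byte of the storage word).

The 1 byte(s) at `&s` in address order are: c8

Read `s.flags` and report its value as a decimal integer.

12

[0]=0xc8 (big-endian) → word 0xc8
flags [4+:4] = (word>>4) & 0xf = 12  ←
addr_hi [0+:4] = (word>>0) & 0xf = 8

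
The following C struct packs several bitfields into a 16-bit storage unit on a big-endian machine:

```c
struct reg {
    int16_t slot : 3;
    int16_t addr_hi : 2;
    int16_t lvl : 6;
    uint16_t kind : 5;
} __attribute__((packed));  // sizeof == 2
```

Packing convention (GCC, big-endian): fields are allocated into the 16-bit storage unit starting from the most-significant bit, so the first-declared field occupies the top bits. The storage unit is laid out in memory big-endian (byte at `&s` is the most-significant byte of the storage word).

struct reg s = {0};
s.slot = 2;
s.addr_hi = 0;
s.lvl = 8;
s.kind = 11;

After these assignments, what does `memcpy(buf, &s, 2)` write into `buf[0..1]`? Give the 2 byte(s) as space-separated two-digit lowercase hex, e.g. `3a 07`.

41 0b

slot (3b) val=2 bits=0x2 at bit 13: 0x4000
addr_hi (2b) val=0 bits=0x0 at bit 11: 0x4000
lvl (6b) val=8 bits=0x8 at bit 5: 0x4100
kind (5b) val=11 bits=0xb at bit 0: 0x410b
word = 0x410b → big-endian bytes:
  [0]=0x41  [1]=0x0b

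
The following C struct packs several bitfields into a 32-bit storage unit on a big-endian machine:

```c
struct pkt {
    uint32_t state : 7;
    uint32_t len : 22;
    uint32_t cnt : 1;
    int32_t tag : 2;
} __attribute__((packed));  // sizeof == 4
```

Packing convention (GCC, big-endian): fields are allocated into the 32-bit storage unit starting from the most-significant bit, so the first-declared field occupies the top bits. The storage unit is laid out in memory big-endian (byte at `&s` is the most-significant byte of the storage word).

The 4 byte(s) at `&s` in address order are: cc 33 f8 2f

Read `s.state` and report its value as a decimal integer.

102

[0]=0xcc [1]=0x33 [2]=0xf8 [3]=0x2f (big-endian) → word 0xcc33f82f
state:7 @ bit 25 → (0xcc33f82f>>25)&0x7f = 0x66  ←
len:22 @ bit 3 → (0xcc33f82f>>3)&0x3fffff = 0x67f05
cnt:1 @ bit 2 → (0xcc33f82f>>2)&0x1 = 0x1
tag:2 @ bit 0 → (0xcc33f82f>>0)&0x3 = 0x3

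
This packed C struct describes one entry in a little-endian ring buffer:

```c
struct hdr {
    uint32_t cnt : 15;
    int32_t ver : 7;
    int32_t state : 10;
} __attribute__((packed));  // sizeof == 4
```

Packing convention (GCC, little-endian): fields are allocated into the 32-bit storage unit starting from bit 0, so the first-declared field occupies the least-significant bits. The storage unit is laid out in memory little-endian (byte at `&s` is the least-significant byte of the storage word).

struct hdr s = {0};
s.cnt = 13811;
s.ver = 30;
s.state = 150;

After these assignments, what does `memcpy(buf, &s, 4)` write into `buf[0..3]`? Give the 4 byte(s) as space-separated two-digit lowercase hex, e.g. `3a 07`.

cnt:15 = 13811 → 0x35f3 << 0 → word 0x000035f3
ver:7 = 30 → 0x1e << 15 → word 0x000f35f3
state:10 = 150 → 0x96 << 22 → word 0x258f35f3
word = 0x258f35f3 → little-endian bytes:
  [0]=0xf3  [1]=0x35  [2]=0x8f  [3]=0x25

f3 35 8f 25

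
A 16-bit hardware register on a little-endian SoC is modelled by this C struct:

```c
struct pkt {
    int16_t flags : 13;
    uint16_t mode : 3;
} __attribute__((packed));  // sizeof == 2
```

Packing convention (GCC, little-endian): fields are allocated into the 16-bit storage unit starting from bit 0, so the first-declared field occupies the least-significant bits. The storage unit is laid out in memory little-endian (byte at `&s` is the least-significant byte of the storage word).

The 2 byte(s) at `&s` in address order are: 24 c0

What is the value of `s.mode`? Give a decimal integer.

6

[0]=0x24 [1]=0xc0 (little-endian) → word 0xc024
flags [0+:13] = (word>>0) & 0x1fff = 36
mode [13+:3] = (word>>13) & 0x7 = 6  ←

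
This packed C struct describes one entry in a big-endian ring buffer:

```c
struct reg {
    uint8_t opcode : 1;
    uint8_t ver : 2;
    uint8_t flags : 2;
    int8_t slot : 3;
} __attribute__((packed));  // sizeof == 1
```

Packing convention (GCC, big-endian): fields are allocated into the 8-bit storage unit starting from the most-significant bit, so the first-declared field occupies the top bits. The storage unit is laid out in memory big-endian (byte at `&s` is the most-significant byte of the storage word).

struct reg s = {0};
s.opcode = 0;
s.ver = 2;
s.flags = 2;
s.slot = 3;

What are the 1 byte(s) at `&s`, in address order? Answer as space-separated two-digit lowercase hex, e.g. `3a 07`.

opcode:1 = 0 → 0x0 << 7 → word 0x00
ver:2 = 2 → 0x2 << 5 → word 0x40
flags:2 = 2 → 0x2 << 3 → word 0x50
slot:3 = 3 → 0x3 << 0 → word 0x53
word = 0x53 → big-endian bytes:
  [0]=0x53

53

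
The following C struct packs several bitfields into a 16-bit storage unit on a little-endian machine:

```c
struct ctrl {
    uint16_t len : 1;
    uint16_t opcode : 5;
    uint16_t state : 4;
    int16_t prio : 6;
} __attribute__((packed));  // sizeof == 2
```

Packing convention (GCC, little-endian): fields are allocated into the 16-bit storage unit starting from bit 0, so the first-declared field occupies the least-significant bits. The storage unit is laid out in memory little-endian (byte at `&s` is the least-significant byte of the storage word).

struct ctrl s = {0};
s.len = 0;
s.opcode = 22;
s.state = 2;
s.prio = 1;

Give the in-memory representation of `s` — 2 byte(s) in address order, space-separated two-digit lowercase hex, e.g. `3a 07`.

len (1b) val=0 bits=0x0 at bit 0: 0x0000
opcode (5b) val=22 bits=0x16 at bit 1: 0x002c
state (4b) val=2 bits=0x2 at bit 6: 0x00ac
prio (6b) val=1 bits=0x1 at bit 10: 0x04ac
word = 0x04ac → little-endian bytes:
  [0]=0xac  [1]=0x04

ac 04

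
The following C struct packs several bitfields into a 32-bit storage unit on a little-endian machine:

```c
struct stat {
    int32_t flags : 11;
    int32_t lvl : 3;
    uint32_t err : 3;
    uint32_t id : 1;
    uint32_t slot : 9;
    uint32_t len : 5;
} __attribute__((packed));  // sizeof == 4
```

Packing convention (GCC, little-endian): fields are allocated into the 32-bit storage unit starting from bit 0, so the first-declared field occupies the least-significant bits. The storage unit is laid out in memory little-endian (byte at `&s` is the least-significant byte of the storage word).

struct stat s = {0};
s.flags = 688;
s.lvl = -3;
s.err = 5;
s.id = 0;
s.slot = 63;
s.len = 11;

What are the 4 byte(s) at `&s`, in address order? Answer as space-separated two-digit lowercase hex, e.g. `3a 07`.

flags:11 = 688 → 0x2b0 << 0 → word 0x000002b0
lvl:3 = -3 → 0x5 << 11 → word 0x00002ab0
err:3 = 5 → 0x5 << 14 → word 0x00016ab0
id:1 = 0 → 0x0 << 17 → word 0x00016ab0
slot:9 = 63 → 0x3f << 18 → word 0x00fd6ab0
len:5 = 11 → 0xb << 27 → word 0x58fd6ab0
word = 0x58fd6ab0 → little-endian bytes:
  [0]=0xb0  [1]=0x6a  [2]=0xfd  [3]=0x58

b0 6a fd 58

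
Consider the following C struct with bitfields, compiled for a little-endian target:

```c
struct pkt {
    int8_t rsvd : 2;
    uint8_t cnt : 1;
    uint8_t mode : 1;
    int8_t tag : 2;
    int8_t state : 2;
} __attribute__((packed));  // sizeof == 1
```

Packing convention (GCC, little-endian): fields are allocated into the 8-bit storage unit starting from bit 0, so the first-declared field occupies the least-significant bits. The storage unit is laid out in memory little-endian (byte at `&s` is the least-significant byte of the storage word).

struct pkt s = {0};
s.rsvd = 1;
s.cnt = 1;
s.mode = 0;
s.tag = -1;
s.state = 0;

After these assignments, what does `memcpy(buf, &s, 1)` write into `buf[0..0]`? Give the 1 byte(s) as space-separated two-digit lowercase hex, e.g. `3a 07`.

[0+:2] rsvd=1 & 0x3 = 0x1; word=0x01
[2+:1] cnt=1 & 0x1 = 0x1; word=0x05
[3+:1] mode=0 & 0x1 = 0x0; word=0x05
[4+:2] tag=-1 & 0x3 = 0x3; word=0x35
[6+:2] state=0 & 0x3 = 0x0; word=0x35
word = 0x35 → little-endian bytes:
  [0]=0x35

35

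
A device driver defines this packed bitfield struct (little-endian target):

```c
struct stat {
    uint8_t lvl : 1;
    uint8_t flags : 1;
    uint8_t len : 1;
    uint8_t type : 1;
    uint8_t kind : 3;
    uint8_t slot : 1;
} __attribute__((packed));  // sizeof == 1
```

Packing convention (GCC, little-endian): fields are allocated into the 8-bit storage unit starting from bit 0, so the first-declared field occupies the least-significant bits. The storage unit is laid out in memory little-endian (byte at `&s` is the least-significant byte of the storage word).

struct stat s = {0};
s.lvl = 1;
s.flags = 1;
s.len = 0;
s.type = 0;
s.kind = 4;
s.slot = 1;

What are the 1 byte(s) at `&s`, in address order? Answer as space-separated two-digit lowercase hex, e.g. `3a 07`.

c3

lvl:1 = 1 → 0x1 << 0 → word 0x01
flags:1 = 1 → 0x1 << 1 → word 0x03
len:1 = 0 → 0x0 << 2 → word 0x03
type:1 = 0 → 0x0 << 3 → word 0x03
kind:3 = 4 → 0x4 << 4 → word 0x43
slot:1 = 1 → 0x1 << 7 → word 0xc3
word = 0xc3 → little-endian bytes:
  [0]=0xc3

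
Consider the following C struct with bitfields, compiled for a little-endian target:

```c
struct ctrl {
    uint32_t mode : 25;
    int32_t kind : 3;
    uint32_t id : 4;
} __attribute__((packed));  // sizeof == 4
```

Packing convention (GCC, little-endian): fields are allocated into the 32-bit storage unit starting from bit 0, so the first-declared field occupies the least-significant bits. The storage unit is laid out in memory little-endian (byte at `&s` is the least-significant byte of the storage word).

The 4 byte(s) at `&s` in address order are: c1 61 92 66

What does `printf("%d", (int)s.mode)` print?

9593281

[0]=0xc1 [1]=0x61 [2]=0x92 [3]=0x66 (little-endian) → word 0x669261c1
mode [0+:25] = (word>>0) & 0x1ffffff = 9593281  ←
kind [25+:3] = (word>>25) & 0x7 = 3
id [28+:4] = (word>>28) & 0xf = 6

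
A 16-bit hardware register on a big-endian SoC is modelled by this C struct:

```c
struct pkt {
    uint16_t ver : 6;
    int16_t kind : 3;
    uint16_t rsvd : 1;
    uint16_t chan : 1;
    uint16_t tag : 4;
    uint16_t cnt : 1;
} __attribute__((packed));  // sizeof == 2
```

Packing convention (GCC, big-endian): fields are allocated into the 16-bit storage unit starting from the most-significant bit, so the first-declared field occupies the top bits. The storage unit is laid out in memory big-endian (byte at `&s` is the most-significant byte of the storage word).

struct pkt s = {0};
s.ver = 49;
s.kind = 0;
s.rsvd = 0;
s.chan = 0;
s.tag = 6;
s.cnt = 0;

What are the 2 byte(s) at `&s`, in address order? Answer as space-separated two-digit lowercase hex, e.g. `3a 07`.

c4 0c

[10+:6] ver=49 & 0x3f = 0x31; word=0xc400
[7+:3] kind=0 & 0x7 = 0x0; word=0xc400
[6+:1] rsvd=0 & 0x1 = 0x0; word=0xc400
[5+:1] chan=0 & 0x1 = 0x0; word=0xc400
[1+:4] tag=6 & 0xf = 0x6; word=0xc40c
[0+:1] cnt=0 & 0x1 = 0x0; word=0xc40c
word = 0xc40c → big-endian bytes:
  [0]=0xc4  [1]=0x0c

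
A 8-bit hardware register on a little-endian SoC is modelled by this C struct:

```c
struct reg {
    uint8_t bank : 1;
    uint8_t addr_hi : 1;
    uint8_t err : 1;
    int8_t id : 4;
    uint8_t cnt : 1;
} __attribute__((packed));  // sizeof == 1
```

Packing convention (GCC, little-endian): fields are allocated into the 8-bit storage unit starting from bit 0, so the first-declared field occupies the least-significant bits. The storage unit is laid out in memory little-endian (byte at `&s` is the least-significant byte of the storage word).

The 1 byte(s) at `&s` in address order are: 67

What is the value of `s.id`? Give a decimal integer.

[0]=0x67 (little-endian) → word 0x67
bank:1 @ bit 0 → (0x67>>0)&0x1 = 0x1
addr_hi:1 @ bit 1 → (0x67>>1)&0x1 = 0x1
err:1 @ bit 2 → (0x67>>2)&0x1 = 0x1
id:4 @ bit 3 → (0x67>>3)&0xf = 0xc  ←
cnt:1 @ bit 7 → (0x67>>7)&0x1 = 0x0
id signed 4b, MSB=1: 12 - 16 = -4

-4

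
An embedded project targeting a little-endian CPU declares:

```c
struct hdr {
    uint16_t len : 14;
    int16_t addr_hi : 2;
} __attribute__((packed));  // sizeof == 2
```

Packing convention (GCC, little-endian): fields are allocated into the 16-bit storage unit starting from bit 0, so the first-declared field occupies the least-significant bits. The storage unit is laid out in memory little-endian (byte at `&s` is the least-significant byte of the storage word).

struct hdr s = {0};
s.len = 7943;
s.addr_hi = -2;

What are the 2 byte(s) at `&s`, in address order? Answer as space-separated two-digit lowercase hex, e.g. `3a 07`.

07 9f

[0+:14] len=7943 & 0x3fff = 0x1f07; word=0x1f07
[14+:2] addr_hi=-2 & 0x3 = 0x2; word=0x9f07
word = 0x9f07 → little-endian bytes:
  [0]=0x07  [1]=0x9f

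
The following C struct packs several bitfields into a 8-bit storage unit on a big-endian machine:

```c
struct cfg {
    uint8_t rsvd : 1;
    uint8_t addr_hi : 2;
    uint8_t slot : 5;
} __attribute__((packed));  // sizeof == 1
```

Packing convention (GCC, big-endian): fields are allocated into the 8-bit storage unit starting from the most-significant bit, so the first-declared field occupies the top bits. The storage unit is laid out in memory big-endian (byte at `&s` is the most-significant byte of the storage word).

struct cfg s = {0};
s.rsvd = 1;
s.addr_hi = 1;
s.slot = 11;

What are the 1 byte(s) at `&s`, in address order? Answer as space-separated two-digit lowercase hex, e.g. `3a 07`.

rsvd:1 = 1 → 0x1 << 7 → word 0x80
addr_hi:2 = 1 → 0x1 << 5 → word 0xa0
slot:5 = 11 → 0xb << 0 → word 0xab
word = 0xab → big-endian bytes:
  [0]=0xab

ab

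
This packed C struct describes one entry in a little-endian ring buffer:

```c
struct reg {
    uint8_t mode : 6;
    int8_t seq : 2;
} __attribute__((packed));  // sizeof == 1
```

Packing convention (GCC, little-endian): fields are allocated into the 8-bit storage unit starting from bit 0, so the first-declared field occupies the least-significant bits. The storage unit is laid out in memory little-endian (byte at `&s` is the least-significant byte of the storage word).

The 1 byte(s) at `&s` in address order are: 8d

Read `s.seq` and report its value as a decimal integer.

[0]=0x8d (little-endian) → word 0x8d
mode:6 @ bit 0 → (0x8d>>0)&0x3f = 0xd
seq:2 @ bit 6 → (0x8d>>6)&0x3 = 0x2  ←
seq signed 2b, MSB=1: 2 - 4 = -2

-2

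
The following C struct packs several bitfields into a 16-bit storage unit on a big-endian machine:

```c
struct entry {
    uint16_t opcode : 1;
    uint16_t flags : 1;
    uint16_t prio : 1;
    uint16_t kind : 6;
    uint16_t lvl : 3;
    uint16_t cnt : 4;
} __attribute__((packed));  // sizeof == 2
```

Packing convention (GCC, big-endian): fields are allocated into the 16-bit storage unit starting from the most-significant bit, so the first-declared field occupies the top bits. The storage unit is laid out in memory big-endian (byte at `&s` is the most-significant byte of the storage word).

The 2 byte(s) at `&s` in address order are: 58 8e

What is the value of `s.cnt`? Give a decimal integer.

[0]=0x58 [1]=0x8e (big-endian) → word 0x588e
opcode:1 @ bit 15 → (0x588e>>15)&0x1 = 0x0
flags:1 @ bit 14 → (0x588e>>14)&0x1 = 0x1
prio:1 @ bit 13 → (0x588e>>13)&0x1 = 0x0
kind:6 @ bit 7 → (0x588e>>7)&0x3f = 0x31
lvl:3 @ bit 4 → (0x588e>>4)&0x7 = 0x0
cnt:4 @ bit 0 → (0x588e>>0)&0xf = 0xe  ←

14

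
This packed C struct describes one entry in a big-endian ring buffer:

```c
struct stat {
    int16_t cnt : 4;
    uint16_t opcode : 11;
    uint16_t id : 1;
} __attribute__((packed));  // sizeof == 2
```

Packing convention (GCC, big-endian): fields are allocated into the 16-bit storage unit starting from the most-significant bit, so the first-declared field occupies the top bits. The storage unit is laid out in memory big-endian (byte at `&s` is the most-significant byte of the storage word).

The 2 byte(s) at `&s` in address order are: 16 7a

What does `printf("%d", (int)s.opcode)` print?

[0]=0x16 [1]=0x7a (big-endian) → word 0x167a
cnt [12+:4] = (word>>12) & 0xf = 1
opcode [1+:11] = (word>>1) & 0x7ff = 829  ←
id [0+:1] = (word>>0) & 0x1 = 0

829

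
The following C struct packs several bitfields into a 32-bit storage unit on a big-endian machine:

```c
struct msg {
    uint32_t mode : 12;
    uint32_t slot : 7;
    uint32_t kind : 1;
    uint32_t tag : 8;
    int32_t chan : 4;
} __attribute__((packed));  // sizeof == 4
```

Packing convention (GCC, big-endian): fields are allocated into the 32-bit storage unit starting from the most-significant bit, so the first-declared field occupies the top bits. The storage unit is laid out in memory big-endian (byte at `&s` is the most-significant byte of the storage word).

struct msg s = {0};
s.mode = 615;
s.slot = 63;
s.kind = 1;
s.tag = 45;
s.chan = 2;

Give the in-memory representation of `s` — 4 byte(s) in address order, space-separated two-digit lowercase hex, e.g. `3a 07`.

mode:12 = 615 → 0x267 << 20 → word 0x26700000
slot:7 = 63 → 0x3f << 13 → word 0x2677e000
kind:1 = 1 → 0x1 << 12 → word 0x2677f000
tag:8 = 45 → 0x2d << 4 → word 0x2677f2d0
chan:4 = 2 → 0x2 << 0 → word 0x2677f2d2
word = 0x2677f2d2 → big-endian bytes:
  [0]=0x26  [1]=0x77  [2]=0xf2  [3]=0xd2

26 77 f2 d2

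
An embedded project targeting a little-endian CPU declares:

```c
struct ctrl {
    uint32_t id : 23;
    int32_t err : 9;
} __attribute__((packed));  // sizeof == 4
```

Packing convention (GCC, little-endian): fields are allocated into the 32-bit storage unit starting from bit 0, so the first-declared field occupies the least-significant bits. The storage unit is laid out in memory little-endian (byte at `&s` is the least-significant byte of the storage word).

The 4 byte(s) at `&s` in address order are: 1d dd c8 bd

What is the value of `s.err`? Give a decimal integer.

-133

[0]=0x1d [1]=0xdd [2]=0xc8 [3]=0xbd (little-endian) → word 0xbdc8dd1d
id:23 @ bit 0 → (0xbdc8dd1d>>0)&0x7fffff = 0x48dd1d
err:9 @ bit 23 → (0xbdc8dd1d>>23)&0x1ff = 0x17b  ←
err signed 9b, MSB=1: 379 - 512 = -133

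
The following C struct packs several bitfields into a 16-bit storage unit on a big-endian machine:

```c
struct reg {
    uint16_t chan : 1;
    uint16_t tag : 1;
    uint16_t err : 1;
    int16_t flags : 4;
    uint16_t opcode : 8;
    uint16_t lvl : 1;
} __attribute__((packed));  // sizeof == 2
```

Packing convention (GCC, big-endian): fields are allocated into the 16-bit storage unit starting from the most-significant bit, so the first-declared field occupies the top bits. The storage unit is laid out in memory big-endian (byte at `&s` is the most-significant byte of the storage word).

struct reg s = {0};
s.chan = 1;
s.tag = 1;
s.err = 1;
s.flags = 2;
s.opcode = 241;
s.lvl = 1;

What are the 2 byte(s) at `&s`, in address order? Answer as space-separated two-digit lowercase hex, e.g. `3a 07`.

chan:1 = 1 → 0x1 << 15 → word 0x8000
tag:1 = 1 → 0x1 << 14 → word 0xc000
err:1 = 1 → 0x1 << 13 → word 0xe000
flags:4 = 2 → 0x2 << 9 → word 0xe400
opcode:8 = 241 → 0xf1 << 1 → word 0xe5e2
lvl:1 = 1 → 0x1 << 0 → word 0xe5e3
word = 0xe5e3 → big-endian bytes:
  [0]=0xe5  [1]=0xe3

e5 e3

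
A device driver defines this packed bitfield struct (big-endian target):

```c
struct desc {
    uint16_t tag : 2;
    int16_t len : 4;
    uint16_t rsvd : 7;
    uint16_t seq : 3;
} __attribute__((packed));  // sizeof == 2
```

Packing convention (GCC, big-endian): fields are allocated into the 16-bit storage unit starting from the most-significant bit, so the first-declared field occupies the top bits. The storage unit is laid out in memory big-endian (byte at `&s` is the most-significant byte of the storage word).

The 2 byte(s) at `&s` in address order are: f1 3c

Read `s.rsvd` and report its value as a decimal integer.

[0]=0xf1 [1]=0x3c (big-endian) → word 0xf13c
tag:2 @ bit 14 → (0xf13c>>14)&0x3 = 0x3
len:4 @ bit 10 → (0xf13c>>10)&0xf = 0xc
rsvd:7 @ bit 3 → (0xf13c>>3)&0x7f = 0x27  ←
seq:3 @ bit 0 → (0xf13c>>0)&0x7 = 0x4

39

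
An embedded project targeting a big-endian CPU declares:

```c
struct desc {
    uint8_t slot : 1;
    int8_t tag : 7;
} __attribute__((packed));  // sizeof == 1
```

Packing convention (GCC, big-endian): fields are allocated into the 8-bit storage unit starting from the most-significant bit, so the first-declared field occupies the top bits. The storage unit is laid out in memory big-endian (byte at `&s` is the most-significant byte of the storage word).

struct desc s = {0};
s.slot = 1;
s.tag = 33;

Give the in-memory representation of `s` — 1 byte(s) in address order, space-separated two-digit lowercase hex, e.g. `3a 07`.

a1

slot (1b) val=1 bits=0x1 at bit 7: 0x80
tag (7b) val=33 bits=0x21 at bit 0: 0xa1
word = 0xa1 → big-endian bytes:
  [0]=0xa1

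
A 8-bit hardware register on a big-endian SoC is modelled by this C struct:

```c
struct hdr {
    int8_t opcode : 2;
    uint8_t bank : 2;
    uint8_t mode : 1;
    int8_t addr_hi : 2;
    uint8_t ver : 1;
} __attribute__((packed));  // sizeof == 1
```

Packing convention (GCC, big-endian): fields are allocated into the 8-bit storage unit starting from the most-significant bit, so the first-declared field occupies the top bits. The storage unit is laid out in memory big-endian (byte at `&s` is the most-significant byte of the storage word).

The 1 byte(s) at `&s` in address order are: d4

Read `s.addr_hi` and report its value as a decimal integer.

-2

[0]=0xd4 (big-endian) → word 0xd4
opcode [6+:2] = (word>>6) & 0x3 = 3
bank [4+:2] = (word>>4) & 0x3 = 1
mode [3+:1] = (word>>3) & 0x1 = 0
addr_hi [1+:2] = (word>>1) & 0x3 = 2  ←
ver [0+:1] = (word>>0) & 0x1 = 0
addr_hi signed 2b, MSB=1: 2 - 4 = -2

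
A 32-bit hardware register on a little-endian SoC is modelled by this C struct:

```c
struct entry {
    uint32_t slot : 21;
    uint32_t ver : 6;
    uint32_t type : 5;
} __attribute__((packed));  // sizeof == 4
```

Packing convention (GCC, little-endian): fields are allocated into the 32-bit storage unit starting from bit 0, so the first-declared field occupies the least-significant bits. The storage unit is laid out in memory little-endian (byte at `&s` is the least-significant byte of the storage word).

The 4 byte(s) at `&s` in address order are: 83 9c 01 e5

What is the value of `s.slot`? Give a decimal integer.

[0]=0x83 [1]=0x9c [2]=0x01 [3]=0xe5 (little-endian) → word 0xe5019c83
slot [0+:21] = (word>>0) & 0x1fffff = 105603  ←
ver [21+:6] = (word>>21) & 0x3f = 40
type [27+:5] = (word>>27) & 0x1f = 28

105603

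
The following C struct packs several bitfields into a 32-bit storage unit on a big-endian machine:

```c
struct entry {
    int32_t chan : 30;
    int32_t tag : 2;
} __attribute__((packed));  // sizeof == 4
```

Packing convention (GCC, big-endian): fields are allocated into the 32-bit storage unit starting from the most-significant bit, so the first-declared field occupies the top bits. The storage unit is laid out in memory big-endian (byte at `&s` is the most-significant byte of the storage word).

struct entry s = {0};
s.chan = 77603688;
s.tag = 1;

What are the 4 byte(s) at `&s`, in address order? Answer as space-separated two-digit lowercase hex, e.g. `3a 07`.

12 80 8d a1

[2+:30] chan=77603688 & 0x3fffffff = 0x4a02368; word=0x12808da0
[0+:2] tag=1 & 0x3 = 0x1; word=0x12808da1
word = 0x12808da1 → big-endian bytes:
  [0]=0x12  [1]=0x80  [2]=0x8d  [3]=0xa1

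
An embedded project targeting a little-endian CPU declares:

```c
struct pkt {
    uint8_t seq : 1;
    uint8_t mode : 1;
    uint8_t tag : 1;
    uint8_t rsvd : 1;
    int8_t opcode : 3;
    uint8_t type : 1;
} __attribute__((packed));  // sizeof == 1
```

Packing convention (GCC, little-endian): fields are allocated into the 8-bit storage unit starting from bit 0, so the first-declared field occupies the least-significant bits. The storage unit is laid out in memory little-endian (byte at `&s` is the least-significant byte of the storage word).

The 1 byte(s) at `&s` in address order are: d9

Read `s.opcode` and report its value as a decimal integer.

[0]=0xd9 (little-endian) → word 0xd9
seq [0+:1] = (word>>0) & 0x1 = 1
mode [1+:1] = (word>>1) & 0x1 = 0
tag [2+:1] = (word>>2) & 0x1 = 0
rsvd [3+:1] = (word>>3) & 0x1 = 1
opcode [4+:3] = (word>>4) & 0x7 = 5  ←
type [7+:1] = (word>>7) & 0x1 = 1
opcode signed 3b, MSB=1: 5 - 8 = -3

-3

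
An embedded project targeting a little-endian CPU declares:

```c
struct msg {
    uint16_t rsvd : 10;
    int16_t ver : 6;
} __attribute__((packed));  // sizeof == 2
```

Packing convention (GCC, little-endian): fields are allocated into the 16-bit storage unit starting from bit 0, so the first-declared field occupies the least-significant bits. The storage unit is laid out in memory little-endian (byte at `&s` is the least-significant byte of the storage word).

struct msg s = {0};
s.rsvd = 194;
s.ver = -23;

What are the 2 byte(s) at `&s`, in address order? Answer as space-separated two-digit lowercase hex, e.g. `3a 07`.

c2 a4

[0+:10] rsvd=194 & 0x3ff = 0xc2; word=0x00c2
[10+:6] ver=-23 & 0x3f = 0x29; word=0xa4c2
word = 0xa4c2 → little-endian bytes:
  [0]=0xc2  [1]=0xa4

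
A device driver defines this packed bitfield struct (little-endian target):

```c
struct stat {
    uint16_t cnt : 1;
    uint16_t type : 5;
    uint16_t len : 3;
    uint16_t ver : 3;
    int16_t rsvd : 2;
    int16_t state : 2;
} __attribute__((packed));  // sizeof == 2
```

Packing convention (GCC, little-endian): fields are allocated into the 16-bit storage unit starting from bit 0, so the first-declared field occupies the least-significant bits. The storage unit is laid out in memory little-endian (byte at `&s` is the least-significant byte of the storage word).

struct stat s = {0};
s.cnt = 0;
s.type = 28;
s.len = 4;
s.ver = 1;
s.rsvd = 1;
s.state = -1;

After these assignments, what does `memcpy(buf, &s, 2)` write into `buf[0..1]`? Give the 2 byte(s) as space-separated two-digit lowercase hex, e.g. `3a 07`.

[0+:1] cnt=0 & 0x1 = 0x0; word=0x0000
[1+:5] type=28 & 0x1f = 0x1c; word=0x0038
[6+:3] len=4 & 0x7 = 0x4; word=0x0138
[9+:3] ver=1 & 0x7 = 0x1; word=0x0338
[12+:2] rsvd=1 & 0x3 = 0x1; word=0x1338
[14+:2] state=-1 & 0x3 = 0x3; word=0xd338
word = 0xd338 → little-endian bytes:
  [0]=0x38  [1]=0xd3

38 d3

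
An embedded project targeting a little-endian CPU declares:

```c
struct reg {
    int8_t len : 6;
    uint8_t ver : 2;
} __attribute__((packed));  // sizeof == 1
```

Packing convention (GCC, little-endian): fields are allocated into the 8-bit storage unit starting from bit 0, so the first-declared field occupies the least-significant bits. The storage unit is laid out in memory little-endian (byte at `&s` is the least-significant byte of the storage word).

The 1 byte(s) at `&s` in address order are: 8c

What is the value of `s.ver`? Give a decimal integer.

[0]=0x8c (little-endian) → word 0x8c
len:6 @ bit 0 → (0x8c>>0)&0x3f = 0xc
ver:2 @ bit 6 → (0x8c>>6)&0x3 = 0x2  ←

2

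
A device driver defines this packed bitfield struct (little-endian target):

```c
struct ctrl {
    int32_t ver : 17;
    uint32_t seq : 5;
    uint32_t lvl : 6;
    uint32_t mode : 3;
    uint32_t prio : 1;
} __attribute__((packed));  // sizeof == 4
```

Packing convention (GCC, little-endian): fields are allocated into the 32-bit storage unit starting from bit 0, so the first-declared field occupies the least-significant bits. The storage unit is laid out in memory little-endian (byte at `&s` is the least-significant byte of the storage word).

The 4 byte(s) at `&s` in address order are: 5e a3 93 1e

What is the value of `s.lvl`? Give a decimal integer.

[0]=0x5e [1]=0xa3 [2]=0x93 [3]=0x1e (little-endian) → word 0x1e93a35e
ver:17 @ bit 0 → (0x1e93a35e>>0)&0x1ffff = 0x1a35e
seq:5 @ bit 17 → (0x1e93a35e>>17)&0x1f = 0x9
lvl:6 @ bit 22 → (0x1e93a35e>>22)&0x3f = 0x3a  ←
mode:3 @ bit 28 → (0x1e93a35e>>28)&0x7 = 0x1
prio:1 @ bit 31 → (0x1e93a35e>>31)&0x1 = 0x0

58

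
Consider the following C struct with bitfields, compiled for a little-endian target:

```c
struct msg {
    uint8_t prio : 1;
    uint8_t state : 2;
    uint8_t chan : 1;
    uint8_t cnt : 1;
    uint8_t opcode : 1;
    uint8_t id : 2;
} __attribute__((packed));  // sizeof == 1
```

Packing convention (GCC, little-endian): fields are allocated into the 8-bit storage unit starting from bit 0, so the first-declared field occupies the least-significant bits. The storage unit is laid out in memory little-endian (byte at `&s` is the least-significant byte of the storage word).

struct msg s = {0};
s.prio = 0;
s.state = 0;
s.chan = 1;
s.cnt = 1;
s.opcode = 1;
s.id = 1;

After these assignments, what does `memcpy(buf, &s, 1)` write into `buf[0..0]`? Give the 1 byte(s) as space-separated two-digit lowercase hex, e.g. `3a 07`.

78

prio (1b) val=0 bits=0x0 at bit 0: 0x00
state (2b) val=0 bits=0x0 at bit 1: 0x00
chan (1b) val=1 bits=0x1 at bit 3: 0x08
cnt (1b) val=1 bits=0x1 at bit 4: 0x18
opcode (1b) val=1 bits=0x1 at bit 5: 0x38
id (2b) val=1 bits=0x1 at bit 6: 0x78
word = 0x78 → little-endian bytes:
  [0]=0x78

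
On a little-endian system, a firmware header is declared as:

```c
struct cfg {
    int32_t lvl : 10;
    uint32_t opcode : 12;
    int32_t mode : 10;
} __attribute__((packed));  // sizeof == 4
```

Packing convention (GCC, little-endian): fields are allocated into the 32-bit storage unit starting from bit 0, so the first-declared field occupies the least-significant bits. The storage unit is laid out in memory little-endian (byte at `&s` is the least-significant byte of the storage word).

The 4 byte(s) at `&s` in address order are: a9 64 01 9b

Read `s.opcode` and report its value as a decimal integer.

[0]=0xa9 [1]=0x64 [2]=0x01 [3]=0x9b (little-endian) → word 0x9b0164a9
lvl [0+:10] = (word>>0) & 0x3ff = 169
opcode [10+:12] = (word>>10) & 0xfff = 89  ←
mode [22+:10] = (word>>22) & 0x3ff = 620

89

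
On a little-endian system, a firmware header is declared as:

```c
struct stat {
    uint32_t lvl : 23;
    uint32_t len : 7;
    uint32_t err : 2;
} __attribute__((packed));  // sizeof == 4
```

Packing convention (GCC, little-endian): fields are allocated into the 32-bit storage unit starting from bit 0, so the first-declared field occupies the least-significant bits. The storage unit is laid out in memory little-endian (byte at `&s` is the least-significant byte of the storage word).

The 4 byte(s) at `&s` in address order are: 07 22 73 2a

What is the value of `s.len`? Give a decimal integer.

84

[0]=0x07 [1]=0x22 [2]=0x73 [3]=0x2a (little-endian) → word 0x2a732207
lvl [0+:23] = (word>>0) & 0x7fffff = 7545351
len [23+:7] = (word>>23) & 0x7f = 84  ←
err [30+:2] = (word>>30) & 0x3 = 0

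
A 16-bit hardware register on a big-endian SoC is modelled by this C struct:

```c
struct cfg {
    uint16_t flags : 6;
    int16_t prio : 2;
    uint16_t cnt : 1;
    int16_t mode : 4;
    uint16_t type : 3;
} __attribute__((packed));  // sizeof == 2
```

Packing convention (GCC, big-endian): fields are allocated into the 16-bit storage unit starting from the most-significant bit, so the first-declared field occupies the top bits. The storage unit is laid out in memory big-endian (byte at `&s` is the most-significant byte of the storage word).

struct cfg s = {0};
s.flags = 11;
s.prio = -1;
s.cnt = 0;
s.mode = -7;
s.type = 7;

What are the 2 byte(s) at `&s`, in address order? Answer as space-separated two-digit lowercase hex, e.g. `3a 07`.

flags (6b) val=11 bits=0xb at bit 10: 0x2c00
prio (2b) val=-1 bits=0x3 at bit 8: 0x2f00
cnt (1b) val=0 bits=0x0 at bit 7: 0x2f00
mode (4b) val=-7 bits=0x9 at bit 3: 0x2f48
type (3b) val=7 bits=0x7 at bit 0: 0x2f4f
word = 0x2f4f → big-endian bytes:
  [0]=0x2f  [1]=0x4f

2f 4f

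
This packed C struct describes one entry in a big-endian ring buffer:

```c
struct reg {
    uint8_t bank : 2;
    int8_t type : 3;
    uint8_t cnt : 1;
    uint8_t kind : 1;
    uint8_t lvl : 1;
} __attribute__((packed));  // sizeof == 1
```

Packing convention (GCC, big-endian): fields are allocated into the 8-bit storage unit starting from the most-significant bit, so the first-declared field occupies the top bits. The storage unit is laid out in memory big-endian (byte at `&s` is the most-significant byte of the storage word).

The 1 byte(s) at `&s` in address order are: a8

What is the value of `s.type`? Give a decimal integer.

-3

[0]=0xa8 (big-endian) → word 0xa8
bank [6+:2] = (word>>6) & 0x3 = 2
type [3+:3] = (word>>3) & 0x7 = 5  ←
cnt [2+:1] = (word>>2) & 0x1 = 0
kind [1+:1] = (word>>1) & 0x1 = 0
lvl [0+:1] = (word>>0) & 0x1 = 0
type signed 3b, MSB=1: 5 - 8 = -3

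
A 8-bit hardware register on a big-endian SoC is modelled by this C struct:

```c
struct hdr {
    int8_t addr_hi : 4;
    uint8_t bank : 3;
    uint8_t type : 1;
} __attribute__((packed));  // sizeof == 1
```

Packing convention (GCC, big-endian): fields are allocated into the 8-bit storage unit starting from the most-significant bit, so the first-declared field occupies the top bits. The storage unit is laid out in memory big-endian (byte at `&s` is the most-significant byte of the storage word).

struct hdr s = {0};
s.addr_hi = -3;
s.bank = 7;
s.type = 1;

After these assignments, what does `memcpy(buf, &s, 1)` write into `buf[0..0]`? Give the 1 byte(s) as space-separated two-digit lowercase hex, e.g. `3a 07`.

addr_hi (4b) val=-3 bits=0xd at bit 4: 0xd0
bank (3b) val=7 bits=0x7 at bit 1: 0xde
type (1b) val=1 bits=0x1 at bit 0: 0xdf
word = 0xdf → big-endian bytes:
  [0]=0xdf

df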